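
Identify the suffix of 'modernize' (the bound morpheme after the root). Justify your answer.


The word 'modernize' = 'modern' (root) + '-ize' (suffix). The suffix is '-ize'.

ize


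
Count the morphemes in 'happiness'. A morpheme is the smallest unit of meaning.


Decomposition: happy (root) + -ness (suffix) = 2 morpheme(s)

2 morphemes


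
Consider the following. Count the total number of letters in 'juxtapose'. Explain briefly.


Spell out 'juxtapose' and number each letter: j(1), u(2), x(3), t(4), a(5), p(6), o(7), s(8), e(9). Total: 9 letters.

9


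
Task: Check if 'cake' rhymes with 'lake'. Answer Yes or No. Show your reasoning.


Rime (stressed vowel + following sounds) of 'cake': -ake = /eɪk/
Rime of 'lake': -ake = /eɪk/
/eɪk/ and /eɪk/ are the same ending sound, so the words rhyme.

Yes


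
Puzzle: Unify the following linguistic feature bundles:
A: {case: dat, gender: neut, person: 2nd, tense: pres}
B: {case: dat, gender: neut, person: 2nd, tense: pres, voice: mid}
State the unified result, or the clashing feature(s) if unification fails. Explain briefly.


Compare features:
case: A=dat vs B=dat -> unified: dat
gender: A=neut vs B=neut -> unified: neut
person: A=2nd vs B=2nd -> unified: 2nd
tense: A=pres vs B=pres -> unified: pres
voice: A=_ vs B=mid -> unified: mid
No clashes found.

Unified: {case: dat, gender: neut, person: 2nd, tense: pres, voice: mid}


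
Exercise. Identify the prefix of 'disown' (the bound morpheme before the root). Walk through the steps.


The word 'disown' = 'dis' (prefix) + 'own' (root). The prefix is 'dis'.

dis


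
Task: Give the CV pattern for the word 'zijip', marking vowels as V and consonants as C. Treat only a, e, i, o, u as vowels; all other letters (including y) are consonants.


Letter mapping: z = C, i = V, j = C, i = V, p = C.

CVCVC


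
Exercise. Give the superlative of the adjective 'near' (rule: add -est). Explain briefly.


Apply superlative formation (add -est): 'near' -> 'nearest'.

nearest


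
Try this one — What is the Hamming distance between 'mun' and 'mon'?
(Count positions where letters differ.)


Alignment:
Position 1: 'm' vs 'm' = match
Position 2: 'u' vs 'o' = DIFFER
Position 3: 'n' vs 'n' = match
Total differences: 1

1


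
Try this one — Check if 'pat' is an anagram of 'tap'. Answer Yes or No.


Sorted letters of 'pat': 'apt'
Sorted letters of 'tap': 'apt'
They match.

Yes


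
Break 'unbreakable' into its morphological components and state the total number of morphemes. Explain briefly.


Step 1: Identify prefix: 'un' (meaning: not/reverse)
Step 2: Identify root: 'break'
Step 3: Identify suffix(es): 'able'
Decomposition: un- (prefix: not/reverse) + break (root) + -able (suffix: capable of)
Total morphemes: 3

3 morphemes (un- (prefix: not/reverse) + break (root) + -able (suffix: capable of))


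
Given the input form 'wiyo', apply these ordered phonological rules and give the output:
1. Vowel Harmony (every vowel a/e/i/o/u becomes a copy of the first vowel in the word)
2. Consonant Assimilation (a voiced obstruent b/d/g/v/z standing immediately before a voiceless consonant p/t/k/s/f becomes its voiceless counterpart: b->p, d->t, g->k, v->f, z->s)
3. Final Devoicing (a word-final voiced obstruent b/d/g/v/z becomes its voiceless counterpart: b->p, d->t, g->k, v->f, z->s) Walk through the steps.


Starting form: 'wiyo'
Rule 1: Vowel Harmony: all vowels become 'i' (matching first vowel). 'wiyo' -> 'wiyi'
Rule 2: Consonant Assimilation: no voiced obstruent (b/d/g/v/z) stands immediately before a voiceless consonant (p/t/k/s/f). No change.
Rule 3: Final Devoicing: the word ends in the vowel 'i', not a consonant. No change.
Final form: 'wiyi'

wiyi


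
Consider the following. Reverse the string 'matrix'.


Reverse 'matrix' character by character: 'xirtam'.

xirtam


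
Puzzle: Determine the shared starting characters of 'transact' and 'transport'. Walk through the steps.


Compare from the start: 5 characters match: 'trans'. Mismatch at position 6: 'a' vs 'p'.

trans


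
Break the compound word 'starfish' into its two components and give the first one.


Split 'starfish' into 'star' + 'fish'. The first part is 'star'.

star


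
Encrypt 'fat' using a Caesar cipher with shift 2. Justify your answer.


Shift each letter by 2: f -> h, a -> c, t -> v. Result: 'hcv'.

hcv


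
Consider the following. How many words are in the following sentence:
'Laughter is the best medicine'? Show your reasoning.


Split into words: Laughter | is | the | best | medicine = 5 words.

5


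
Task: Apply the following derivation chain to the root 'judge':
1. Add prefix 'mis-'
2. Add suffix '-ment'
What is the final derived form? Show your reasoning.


Step 1: Add prefix 'mis-' to 'judge' = 'misjudge'
Step 2: Add suffix '-ment' to 'misjudge' = 'misjudgment'

misjudgment


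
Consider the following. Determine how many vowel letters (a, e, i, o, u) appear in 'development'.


Vowels in 'development': e, e, o, e = 4 vowels.

4


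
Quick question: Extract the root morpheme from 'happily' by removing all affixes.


Remove suffix '-ly' from 'happily' to get root 'happy'.

happy


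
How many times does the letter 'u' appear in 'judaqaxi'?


Letter 'u' in 'judaqaxi': found at position(s) 2 = 1 occurrence(s).

1


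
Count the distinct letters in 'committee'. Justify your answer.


Unique letters in 'committee': {c, e, i, m, o, t} = 6 distinct letters.

6


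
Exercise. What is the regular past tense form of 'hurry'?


Apply rule: Change -y to -ied. 'hurry' becomes 'hurried'.

hurried


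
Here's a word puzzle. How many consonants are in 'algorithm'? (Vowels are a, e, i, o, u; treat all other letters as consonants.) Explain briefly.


Consonants in 'algorithm': l, g, r, t, h, m = 6 consonants.

6


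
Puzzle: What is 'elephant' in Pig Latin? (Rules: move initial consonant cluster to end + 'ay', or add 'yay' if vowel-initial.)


'elephant' starts with a vowel, so add 'yay': 'elephantyay'.

elephantyay


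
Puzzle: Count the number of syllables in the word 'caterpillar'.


Break 'caterpillar' into syllables: cat-er-pil-lar -> cat | er | pil | lar = 4 syllables

4 syllables


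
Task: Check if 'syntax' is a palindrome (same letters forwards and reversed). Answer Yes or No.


Forward: 'syntax'
Reversed: 'xatnys'
They differ.

No


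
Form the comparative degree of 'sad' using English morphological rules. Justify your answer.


Apply comparative formation (double final consonant, add -er): 'sad' -> 'sadder'.

sadder


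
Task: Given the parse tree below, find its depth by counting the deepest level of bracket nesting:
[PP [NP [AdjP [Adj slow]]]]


Count bracket nesting levels:
'[' at pos 0: depth = 1
'[' at pos 4: depth = 2
'[' at pos 8: depth = 3
'[' at pos 14: depth = 4
Maximum depth reached: 4

4


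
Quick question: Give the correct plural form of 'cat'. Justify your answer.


Apply rule: Add -s. 'cat' becomes 'cats'.

cats


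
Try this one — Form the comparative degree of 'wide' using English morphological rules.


Apply comparative formation (ends in e: add -r): 'wide' -> 'wider'.

wider


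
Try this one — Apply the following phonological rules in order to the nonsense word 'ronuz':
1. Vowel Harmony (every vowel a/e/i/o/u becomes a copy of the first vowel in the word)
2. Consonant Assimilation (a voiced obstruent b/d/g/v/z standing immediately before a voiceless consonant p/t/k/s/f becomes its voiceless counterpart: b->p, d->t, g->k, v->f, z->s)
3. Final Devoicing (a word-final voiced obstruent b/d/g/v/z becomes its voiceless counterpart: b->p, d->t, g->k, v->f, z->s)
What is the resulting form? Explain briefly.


Starting form: 'ronuz'
Rule 1: Vowel Harmony: all vowels become 'o' (matching first vowel). 'ronuz' -> 'ronoz'
Rule 2: Consonant Assimilation: no voiced obstruent (b/d/g/v/z) stands immediately before a voiceless consonant (p/t/k/s/f). No change.
Rule 3: Final Devoicing: word-final voiced obstruent 'z' becomes voiceless 's'. 'ronoz' -> 'ronos'
Final form: 'ronos'

ronos


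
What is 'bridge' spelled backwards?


Reverse 'bridge' character by character: 'egdirb'.

egdirb


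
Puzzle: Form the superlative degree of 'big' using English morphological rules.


Apply superlative formation (double final consonant, add -est): 'big' -> 'biggest'.

biggest


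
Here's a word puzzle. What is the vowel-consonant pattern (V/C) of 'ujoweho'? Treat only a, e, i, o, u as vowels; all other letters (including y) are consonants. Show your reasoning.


Letter mapping: u = V, j = C, o = V, w = C, e = V, h = C, o = V.

VCVCVCV


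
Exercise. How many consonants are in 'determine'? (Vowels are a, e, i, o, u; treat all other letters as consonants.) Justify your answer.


Consonants in 'determine': d, t, r, m, n = 5 consonants.

5


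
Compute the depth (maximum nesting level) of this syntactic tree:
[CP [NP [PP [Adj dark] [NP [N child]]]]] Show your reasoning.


Count bracket nesting levels:
'[' at pos 0: depth = 1
'[' at pos 4: depth = 2
'[' at pos 8: depth = 3
'[' at pos 12: depth = 4
'[' at pos 23: depth = 4
'[' at pos 27: depth = 5
Maximum depth reached: 5

5


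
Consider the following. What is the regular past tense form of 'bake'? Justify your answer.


Apply rule: Add -d (word ends in -e). 'bake' becomes 'baked'.

baked


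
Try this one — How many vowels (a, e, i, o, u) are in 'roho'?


Vowels in 'roho': o, o = 2 vowels.

2


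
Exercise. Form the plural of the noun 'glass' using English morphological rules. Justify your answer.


Apply rule: Add -es (sibilant/fricative ending). 'glass' becomes 'glasses'.

glasses


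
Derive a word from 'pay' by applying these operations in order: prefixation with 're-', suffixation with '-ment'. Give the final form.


Step 1: Add prefix 're-' to 'pay' = 'repay'
Step 2: Add suffix '-ment' to 'repay' = 'repayment'

repayment


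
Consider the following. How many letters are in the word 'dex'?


Spell out 'dex' and number each letter: d(1), e(2), x(3). Total: 3 letters.

3


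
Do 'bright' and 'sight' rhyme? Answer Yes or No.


Rime (stressed vowel + following sounds) of 'bright': -ight = /aɪt/
Rime of 'sight': -ight = /aɪt/
/aɪt/ and /aɪt/ are the same ending sound, so the words rhyme.

Yes


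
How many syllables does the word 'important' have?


Break 'important' into syllables: im-por-tant -> im | por | tant = 3 syllables

3 syllables


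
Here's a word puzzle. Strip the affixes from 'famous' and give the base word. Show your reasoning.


Remove suffix '-ous' from 'famous' to get root 'fame'.

fame


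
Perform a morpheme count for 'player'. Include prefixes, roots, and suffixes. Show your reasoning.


Decomposition: play (root) + -er (suffix) = 2 morpheme(s)

2 morphemes


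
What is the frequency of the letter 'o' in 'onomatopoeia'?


Letter 'o' in 'onomatopoeia': found at position(s) 1, 3, 7, 9 = 4 occurrence(s).

4


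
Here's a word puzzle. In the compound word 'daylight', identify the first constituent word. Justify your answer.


Split 'daylight' into 'day' + 'light'. The first part is 'day'.

day


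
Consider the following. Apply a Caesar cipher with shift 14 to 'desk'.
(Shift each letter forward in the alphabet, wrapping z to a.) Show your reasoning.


Shift each letter by 14: d -> r, e -> s, s -> g, k -> y. Result: 'rsgy'.

rsgy


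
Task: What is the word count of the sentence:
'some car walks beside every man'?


Split into words: some | car | walks | beside | every | man = 6 words.

6


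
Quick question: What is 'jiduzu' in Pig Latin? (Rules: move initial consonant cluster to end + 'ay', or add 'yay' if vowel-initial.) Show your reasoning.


'jiduzu': move consonant cluster 'j' to end and add 'ay': 'iduzujay'.

iduzujay


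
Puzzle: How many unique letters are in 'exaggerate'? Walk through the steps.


Unique letters in 'exaggerate': {a, e, g, r, t, x} = 6 distinct letters.

6


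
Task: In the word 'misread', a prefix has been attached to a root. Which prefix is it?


The word 'misread' = 'mis' (prefix) + 'read' (root). The prefix is 'mis'.

mis


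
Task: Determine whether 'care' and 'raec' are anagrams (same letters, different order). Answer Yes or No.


Sorted letters of 'care': 'acer'
Sorted letters of 'raec': 'acer'
They match.

Yes


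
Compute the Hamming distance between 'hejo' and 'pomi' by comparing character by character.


Alignment:
Position 1: 'h' vs 'p' = DIFFER
Position 2: 'e' vs 'o' = DIFFER
Position 3: 'j' vs 'm' = DIFFER
Position 4: 'o' vs 'i' = DIFFER
Total differences: 4

4


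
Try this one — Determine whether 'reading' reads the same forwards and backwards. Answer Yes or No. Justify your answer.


Forward: 'reading'
Reversed: 'gnidaer'
They differ.

No


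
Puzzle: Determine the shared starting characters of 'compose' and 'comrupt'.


Compare from the start: 3 characters match: 'com'. Mismatch at position 4: 'p' vs 'r'.

com


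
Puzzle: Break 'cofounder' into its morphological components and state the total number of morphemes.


Step 1: Identify prefix: 'co' (meaning: together)
Step 2: Identify root: 'found'
Step 3: Identify suffix(es): 'er'
Decomposition: co- (prefix: together) + found (root) + -er (suffix: one who)
Total morphemes: 3

3 morphemes (co- (prefix: together) + found (root) + -er (suffix: one who))


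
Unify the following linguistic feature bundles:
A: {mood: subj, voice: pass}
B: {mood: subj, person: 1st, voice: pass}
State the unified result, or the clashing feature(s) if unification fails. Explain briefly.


Compare features:
mood: A=subj vs B=subj -> unified: subj
person: A=_ vs B=1st -> unified: 1st
voice: A=pass vs B=pass -> unified: pass
No clashes found.

Unified: {mood: subj, person: 1st, voice: pass}


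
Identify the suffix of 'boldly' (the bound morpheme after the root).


The word 'boldly' = 'bold' (root) + '-ly' (suffix). The suffix is '-ly'.

ly


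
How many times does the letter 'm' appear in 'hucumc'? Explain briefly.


Letter 'm' in 'hucumc': found at position(s) 5 = 1 occurrence(s).

1


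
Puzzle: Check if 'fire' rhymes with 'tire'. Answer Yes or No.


Rime (stressed vowel + following sounds) of 'fire': -ire = /aɪər/
Rime of 'tire': -ire = /aɪər/
/aɪər/ and /aɪər/ are the same ending sound, so the words rhyme.

Yes


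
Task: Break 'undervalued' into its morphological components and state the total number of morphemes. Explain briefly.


Step 1: Identify prefix: 'under' (meaning: beneath/insufficient)
Step 2: Identify root: 'value'
Step 3: Identify suffix(es): 'ed'
Decomposition: under- (prefix: beneath/insufficient) + value (root) + -ed (suffix: past)
Total morphemes: 3

3 morphemes (under- (prefix: beneath/insufficient) + value (root) + -ed (suffix: past))


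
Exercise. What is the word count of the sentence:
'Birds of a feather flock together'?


Split into words: Birds | of | a | feather | flock | together = 6 words.

6


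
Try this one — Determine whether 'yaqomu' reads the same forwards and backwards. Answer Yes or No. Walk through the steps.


Forward: 'yaqomu'
Reversed: 'umoqay'
They differ.

No


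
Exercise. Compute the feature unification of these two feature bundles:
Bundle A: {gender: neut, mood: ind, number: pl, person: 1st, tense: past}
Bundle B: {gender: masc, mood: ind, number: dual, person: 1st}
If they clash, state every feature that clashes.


Compare features:
gender: A=neut vs B=masc -> CLASH
mood: A=ind vs B=ind -> unified: ind
number: A=pl vs B=dual -> CLASH
person: A=1st vs B=1st -> unified: 1st
tense: A=past vs B=_ -> unified: past
Clashes detected on features 'gender' (neut vs masc) and 'number' (pl vs dual); unification fails.

CLASH on 'gender' (neut vs masc) and 'number' (pl vs dual)


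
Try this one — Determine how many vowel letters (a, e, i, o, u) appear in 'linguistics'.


Vowels in 'linguistics': i, u, i, i = 4 vowels.

4


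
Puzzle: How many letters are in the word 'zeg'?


Spell out 'zeg' and number each letter: z(1), e(2), g(3). Total: 3 letters.

3


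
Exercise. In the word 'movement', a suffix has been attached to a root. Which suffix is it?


The word 'movement' = 'move' (root) + '-ment' (suffix). The suffix is '-ment'.

ment


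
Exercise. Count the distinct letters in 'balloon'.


Unique letters in 'balloon': {a, b, l, n, o} = 5 distinct letters.

5


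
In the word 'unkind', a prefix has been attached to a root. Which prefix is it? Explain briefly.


The word 'unkind' = 'un' (prefix) + 'kind' (root). The prefix is 'un'.

un


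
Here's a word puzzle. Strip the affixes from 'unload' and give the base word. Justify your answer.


Remove prefix 'un' from 'unload' to get root 'load'.

load


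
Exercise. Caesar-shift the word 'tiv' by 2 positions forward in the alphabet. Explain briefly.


Shift each letter by 2: t -> v, i -> k, v -> x. Result: 'vkx'.

vkx


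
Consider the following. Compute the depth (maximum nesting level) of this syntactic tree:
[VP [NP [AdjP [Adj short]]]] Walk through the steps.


Count bracket nesting levels:
'[' at pos 0: depth = 1
'[' at pos 4: depth = 2
'[' at pos 8: depth = 3
'[' at pos 14: depth = 4
Maximum depth reached: 4

4


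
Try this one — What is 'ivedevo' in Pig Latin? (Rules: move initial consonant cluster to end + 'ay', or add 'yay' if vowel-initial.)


'ivedevo' starts with a vowel, so add 'yay': 'ivedevoyay'.

ivedevoyay


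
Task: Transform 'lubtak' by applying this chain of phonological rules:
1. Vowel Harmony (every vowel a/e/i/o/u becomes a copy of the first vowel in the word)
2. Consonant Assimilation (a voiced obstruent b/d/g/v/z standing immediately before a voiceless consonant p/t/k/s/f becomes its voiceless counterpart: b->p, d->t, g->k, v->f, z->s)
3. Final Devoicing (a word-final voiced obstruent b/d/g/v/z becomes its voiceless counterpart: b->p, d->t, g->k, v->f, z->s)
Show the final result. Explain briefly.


Starting form: 'lubtak'
Rule 1: Vowel Harmony: all vowels become 'u' (matching first vowel). 'lubtak' -> 'lubtuk'
Rule 2: Consonant Assimilation: voiced obstruent before voiceless consonant becomes voiceless ('bt' -> 'pt'). 'lubtuk' -> 'luptuk'
Rule 3: Final Devoicing: final consonant 'k' is not one of the voiced obstruents b/d/g/v/z. No change.
Final form: 'luptuk'

luptuk


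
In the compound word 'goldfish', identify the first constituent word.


Split 'goldfish' into 'gold' + 'fish'. The first part is 'gold'.

gold


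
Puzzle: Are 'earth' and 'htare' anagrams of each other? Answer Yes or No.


Sorted letters of 'earth': 'aehrt'
Sorted letters of 'htare': 'aehrt'
They match.

Yes


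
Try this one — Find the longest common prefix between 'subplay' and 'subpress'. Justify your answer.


Compare from the start: 4 characters match: 'subp'. Mismatch at position 5: 'l' vs 'r'.

subp


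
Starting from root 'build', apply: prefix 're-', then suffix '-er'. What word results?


Step 1: Add prefix 're-' to 'build' = 'rebuild'
Step 2: Add suffix '-er' to 'rebuild' = 'rebuilder'

rebuilder


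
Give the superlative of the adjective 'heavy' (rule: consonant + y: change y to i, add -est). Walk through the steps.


Apply superlative formation (consonant + y: change y to i, add -est): 'heavy' -> 'heaviest'.

heaviest


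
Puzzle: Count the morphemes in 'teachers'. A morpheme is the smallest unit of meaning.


Decomposition: teach (root) + -er (suffix) + -s (plural) = 3 morpheme(s)

3 morphemes


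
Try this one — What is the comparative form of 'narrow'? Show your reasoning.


Apply comparative formation (add -er): 'narrow' -> 'narrower'.

narrower


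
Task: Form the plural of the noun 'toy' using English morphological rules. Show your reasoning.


Apply rule: Add -s. 'toy' becomes 'toys'.

toys


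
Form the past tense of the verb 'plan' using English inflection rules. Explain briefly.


Apply rule: Double final consonant and add -ed. 'plan' becomes 'planned'.

planned


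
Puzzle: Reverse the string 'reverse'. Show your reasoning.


Reverse 'reverse' character by character: 'esrever'.

esrever


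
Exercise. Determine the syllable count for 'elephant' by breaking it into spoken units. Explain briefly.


Break 'elephant' into syllables: el-e-phant -> el | e | phant = 3 syllables

3 syllables


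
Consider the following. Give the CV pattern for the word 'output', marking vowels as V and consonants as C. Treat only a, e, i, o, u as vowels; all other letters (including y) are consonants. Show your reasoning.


Letter mapping: o = V, u = V, t = C, p = C, u = V, t = C.

VVCCVC


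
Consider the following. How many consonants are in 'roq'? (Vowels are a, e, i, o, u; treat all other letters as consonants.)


Consonants in 'roq': r, q = 2 consonants.

2


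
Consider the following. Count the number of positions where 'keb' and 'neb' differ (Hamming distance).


Alignment:
Position 1: 'k' vs 'n' = DIFFER
Position 2: 'e' vs 'e' = match
Position 3: 'b' vs 'b' = match
Total differences: 1

1


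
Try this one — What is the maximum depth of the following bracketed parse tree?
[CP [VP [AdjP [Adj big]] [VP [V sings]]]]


Count bracket nesting levels:
'[' at pos 0: depth = 1
'[' at pos 4: depth = 2
'[' at pos 8: depth = 3
'[' at pos 14: depth = 4
'[' at pos 25: depth = 3
'[' at pos 29: depth = 4
Maximum depth reached: 4

4


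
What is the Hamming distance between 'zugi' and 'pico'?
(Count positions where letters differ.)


Alignment:
Position 1: 'z' vs 'p' = DIFFER
Position 2: 'u' vs 'i' = DIFFER
Position 3: 'g' vs 'c' = DIFFER
Position 4: 'i' vs 'o' = DIFFER
Total differences: 4

4


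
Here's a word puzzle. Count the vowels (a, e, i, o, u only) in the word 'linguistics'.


Vowels in 'linguistics': i, u, i, i = 4 vowels.

4


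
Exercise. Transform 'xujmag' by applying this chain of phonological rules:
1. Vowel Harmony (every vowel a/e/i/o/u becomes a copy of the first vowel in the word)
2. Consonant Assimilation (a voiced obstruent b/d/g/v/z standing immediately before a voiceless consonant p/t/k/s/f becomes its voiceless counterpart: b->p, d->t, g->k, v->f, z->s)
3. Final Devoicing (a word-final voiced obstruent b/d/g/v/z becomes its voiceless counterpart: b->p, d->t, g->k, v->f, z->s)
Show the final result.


Starting form: 'xujmag'
Rule 1: Vowel Harmony: all vowels become 'u' (matching first vowel). 'xujmag' -> 'xujmug'
Rule 2: Consonant Assimilation: no voiced obstruent (b/d/g/v/z) stands immediately before a voiceless consonant (p/t/k/s/f). No change.
Rule 3: Final Devoicing: word-final voiced obstruent 'g' becomes voiceless 'k'. 'xujmug' -> 'xujmuk'
Final form: 'xujmuk'

xujmuk


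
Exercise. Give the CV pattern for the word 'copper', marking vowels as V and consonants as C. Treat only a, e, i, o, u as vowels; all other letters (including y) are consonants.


Letter mapping: c = C, o = V, p = C, p = C, e = V, r = C.

CVCCVC


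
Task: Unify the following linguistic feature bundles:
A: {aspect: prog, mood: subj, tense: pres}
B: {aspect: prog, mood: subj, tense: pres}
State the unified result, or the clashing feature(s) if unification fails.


Compare features:
aspect: A=prog vs B=prog -> unified: prog
mood: A=subj vs B=subj -> unified: subj
tense: A=pres vs B=pres -> unified: pres
No clashes found.

Unified: {aspect: prog, mood: subj, tense: pres}


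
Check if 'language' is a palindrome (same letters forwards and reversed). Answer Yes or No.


Forward: 'language'
Reversed: 'egaugnal'
They differ.

No


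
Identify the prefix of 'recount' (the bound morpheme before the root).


The word 'recount' = 're' (prefix) + 'count' (root). The prefix is 're'.

re


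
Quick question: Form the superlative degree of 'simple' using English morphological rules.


Apply superlative formation (ends in e: add -st): 'simple' -> 'simplest'.

simplest


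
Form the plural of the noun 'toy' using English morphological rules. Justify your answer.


Apply rule: Add -s. 'toy' becomes 'toys'.

toys


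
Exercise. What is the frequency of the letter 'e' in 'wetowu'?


Letter 'e' in 'wetowu': found at position(s) 2 = 1 occurrence(s).

1


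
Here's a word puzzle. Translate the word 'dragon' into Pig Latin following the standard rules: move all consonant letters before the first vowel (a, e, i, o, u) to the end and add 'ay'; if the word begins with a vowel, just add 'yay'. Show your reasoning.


'dragon': move consonant cluster 'dr' to end and add 'ay': 'agondray'.

agondray


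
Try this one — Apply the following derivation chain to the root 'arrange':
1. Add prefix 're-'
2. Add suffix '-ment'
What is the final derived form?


Step 1: Add prefix 're-' to 'arrange' = 'rearrange'
Step 2: Add suffix '-ment' to 'rearrange' = 'rearrangement'

rearrangement


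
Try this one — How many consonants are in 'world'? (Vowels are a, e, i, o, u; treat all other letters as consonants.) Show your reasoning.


Consonants in 'world': w, r, l, d = 4 consonants.

4


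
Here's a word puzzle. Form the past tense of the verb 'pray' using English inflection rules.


Apply rule: Add -ed. 'pray' becomes 'prayed'.

prayed


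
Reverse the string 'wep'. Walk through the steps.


Reverse 'wep' character by character: 'pew'.

pew


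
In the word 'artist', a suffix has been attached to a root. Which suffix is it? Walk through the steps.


The word 'artist' = 'art' (root) + '-ist' (suffix). The suffix is '-ist'.

ist


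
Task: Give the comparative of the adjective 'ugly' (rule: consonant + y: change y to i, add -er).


Apply comparative formation (consonant + y: change y to i, add -er): 'ugly' -> 'uglier'.

uglier


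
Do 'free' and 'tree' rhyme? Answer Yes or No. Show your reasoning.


Rime (stressed vowel + following sounds) of 'free': -ee = /iː/
Rime of 'tree': -ee = /iː/
/iː/ and /iː/ are the same ending sound, so the words rhyme.

Yes


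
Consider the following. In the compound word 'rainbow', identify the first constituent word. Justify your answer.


Split 'rainbow' into 'rain' + 'bow'. The first part is 'rain'.

rain


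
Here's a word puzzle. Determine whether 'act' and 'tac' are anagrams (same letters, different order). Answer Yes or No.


Sorted letters of 'act': 'act'
Sorted letters of 'tac': 'act'
They match.

Yes


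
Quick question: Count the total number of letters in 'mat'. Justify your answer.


Spell out 'mat' and number each letter: m(1), a(2), t(3). Total: 3 letters.

3


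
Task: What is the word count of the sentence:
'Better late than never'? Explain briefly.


Split into words: Better | late | than | never = 4 words.

4


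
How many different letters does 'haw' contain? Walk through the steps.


Unique letters in 'haw': {a, h, w} = 3 distinct letters.

3


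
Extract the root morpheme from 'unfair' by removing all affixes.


Remove prefix 'un' from 'unfair' to get root 'fair'.

fair


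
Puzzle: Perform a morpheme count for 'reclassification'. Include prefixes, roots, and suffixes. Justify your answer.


Decomposition: re- (prefix) + class (root) + -ify (suffix) + -ation (suffix) = 4 morpheme(s)

4 morphemes


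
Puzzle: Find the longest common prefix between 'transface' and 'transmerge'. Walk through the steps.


Compare from the start: 5 characters match: 'trans'. Mismatch at position 6: 'f' vs 'm'.

trans


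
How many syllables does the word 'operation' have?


Break 'operation' into syllables: op-er-a-tion -> op | er | a | tion = 4 syllables

4 syllables


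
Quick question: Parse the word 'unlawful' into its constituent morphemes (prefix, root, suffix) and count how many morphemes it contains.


Step 1: Identify prefix: 'un' (meaning: not/reverse)
Step 2: Identify root: 'law'
Step 3: Identify suffix(es): 'ful'
Decomposition: un- (prefix: not/reverse) + law (root) + -ful (suffix: full of)
Total morphemes: 3

3 morphemes (un- (prefix: not/reverse) + law (root) + -ful (suffix: full of))


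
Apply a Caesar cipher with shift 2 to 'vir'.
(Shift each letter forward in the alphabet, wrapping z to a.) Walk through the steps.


Shift each letter by 2: v -> x, i -> k, r -> t. Result: 'xkt'.

xkt


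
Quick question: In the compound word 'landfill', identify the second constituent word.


Split 'landfill' into 'land' + 'fill'. The second part is 'fill'.

fill


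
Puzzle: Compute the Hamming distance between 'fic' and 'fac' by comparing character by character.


Alignment:
Position 1: 'f' vs 'f' = match
Position 2: 'i' vs 'a' = DIFFER
Position 3: 'c' vs 'c' = match
Total differences: 1

1


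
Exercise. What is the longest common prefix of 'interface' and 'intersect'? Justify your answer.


Compare from the start: 5 characters match: 'inter'. Mismatch at position 6: 'f' vs 's'.

inter


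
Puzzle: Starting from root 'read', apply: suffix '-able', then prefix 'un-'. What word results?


Step 1: Add suffix '-able' to 'read' = 'readable'
Step 2: Add prefix 'un-' to 'readable' = 'unreadable'

unreadable


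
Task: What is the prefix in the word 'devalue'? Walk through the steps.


The word 'devalue' = 'de' (prefix) + 'value' (root). The prefix is 'de'.

de


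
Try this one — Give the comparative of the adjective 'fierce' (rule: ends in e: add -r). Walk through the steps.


Apply comparative formation (ends in e: add -r): 'fierce' -> 'fiercer'.

fiercer


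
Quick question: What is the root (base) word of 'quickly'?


Remove suffix '-ly' from 'quickly' to get root 'quick'.

quick


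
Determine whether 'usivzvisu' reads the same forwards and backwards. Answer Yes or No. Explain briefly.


Forward: 'usivzvisu'
Reversed: 'usivzvisu'
They are identical.

Yes


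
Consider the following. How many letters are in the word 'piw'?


Spell out 'piw' and number each letter: p(1), i(2), w(3). Total: 3 letters.

3


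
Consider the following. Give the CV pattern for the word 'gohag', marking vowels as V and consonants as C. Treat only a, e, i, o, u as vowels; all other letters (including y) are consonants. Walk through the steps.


Letter mapping: g = C, o = V, h = C, a = V, g = C.

CVCVC


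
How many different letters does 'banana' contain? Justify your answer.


Unique letters in 'banana': {a, b, n} = 3 distinct letters.

3


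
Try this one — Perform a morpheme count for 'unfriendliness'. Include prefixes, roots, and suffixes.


Decomposition: un- (prefix) + friend (root) + -ly (suffix) + -ness (suffix) = 4 morpheme(s)

4 morphemes


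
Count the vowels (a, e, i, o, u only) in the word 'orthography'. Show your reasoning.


Vowels in 'orthography': o, o, a = 3 vowels.

3


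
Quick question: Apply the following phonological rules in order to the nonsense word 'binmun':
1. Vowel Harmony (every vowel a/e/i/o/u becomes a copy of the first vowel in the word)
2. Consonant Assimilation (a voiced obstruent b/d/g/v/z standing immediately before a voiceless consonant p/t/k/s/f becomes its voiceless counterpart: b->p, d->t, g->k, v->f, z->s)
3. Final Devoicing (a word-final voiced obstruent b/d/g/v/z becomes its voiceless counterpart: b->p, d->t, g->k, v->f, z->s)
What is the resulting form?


Starting form: 'binmun'
Rule 1: Vowel Harmony: all vowels become 'i' (matching first vowel). 'binmun' -> 'binmin'
Rule 2: Consonant Assimilation: no voiced obstruent (b/d/g/v/z) stands immediately before a voiceless consonant (p/t/k/s/f). No change.
Rule 3: Final Devoicing: final consonant 'n' is not one of the voiced obstruents b/d/g/v/z. No change.
Final form: 'binmin'

binmin


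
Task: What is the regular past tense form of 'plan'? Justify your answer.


Apply rule: Double final consonant and add -ed. 'plan' becomes 'planned'.

planned


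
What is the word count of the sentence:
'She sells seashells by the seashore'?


Split into words: She | sells | seashells | by | the | seashore = 6 words.

6


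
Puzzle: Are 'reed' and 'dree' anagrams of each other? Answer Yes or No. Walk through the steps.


Sorted letters of 'reed': 'deer'
Sorted letters of 'dree': 'deer'
They match.

Yes


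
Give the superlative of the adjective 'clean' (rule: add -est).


Apply superlative formation (add -est): 'clean' -> 'cleanest'.

cleanest


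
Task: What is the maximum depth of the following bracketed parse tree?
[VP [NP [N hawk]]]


Count bracket nesting levels:
'[' at pos 0: depth = 1
'[' at pos 4: depth = 2
'[' at pos 8: depth = 3
Maximum depth reached: 3

3


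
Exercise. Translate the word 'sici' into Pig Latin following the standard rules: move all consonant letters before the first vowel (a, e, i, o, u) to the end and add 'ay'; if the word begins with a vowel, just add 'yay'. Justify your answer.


'sici': move consonant cluster 's' to end and add 'ay': 'icisay'.

icisay


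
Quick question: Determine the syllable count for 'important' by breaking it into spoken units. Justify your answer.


Break 'important' into syllables: im-por-tant -> im | por | tant = 3 syllables

3 syllables


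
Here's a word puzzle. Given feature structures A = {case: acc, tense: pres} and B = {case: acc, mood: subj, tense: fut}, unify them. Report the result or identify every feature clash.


Compare features:
case: A=acc vs B=acc -> unified: acc
mood: A=_ vs B=subj -> unified: subj
tense: A=pres vs B=fut -> CLASH
Clash detected on feature 'tense' (pres vs fut); unification fails.

CLASH on 'tense' (pres vs fut)


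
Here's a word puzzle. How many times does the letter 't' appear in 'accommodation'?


Letter 't' in 'accommodation': found at position(s) 10 = 1 occurrence(s).

1


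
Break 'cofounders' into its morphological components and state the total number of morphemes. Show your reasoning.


Step 1: Identify prefix: 'co' (meaning: together)
Step 2: Identify root: 'found'
Step 3: Identify suffix(es): 'er, s'
Decomposition: co- (prefix: together) + found (root) + -er (suffix: one who) + -s (plural)
Total morphemes: 4

4 morphemes (co- (prefix: together) + found (root) + -er (suffix: one who) + -s (plural))


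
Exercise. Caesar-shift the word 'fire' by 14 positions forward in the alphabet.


Shift each letter by 14: f -> t, i -> w, r -> f, e -> s. Result: 'twfs'.

twfs


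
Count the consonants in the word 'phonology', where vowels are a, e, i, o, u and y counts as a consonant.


Consonants in 'phonology': p, h, n, l, g, y = 6 consonants.

6


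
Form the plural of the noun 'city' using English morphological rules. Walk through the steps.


Apply rule: Change -y to -ies (consonant + y). 'city' becomes 'cities'.

cities


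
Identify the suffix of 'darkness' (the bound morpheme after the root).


The word 'darkness' = 'dark' (root) + '-ness' (suffix). The suffix is '-ness'.

ness


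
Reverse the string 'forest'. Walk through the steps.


Reverse 'forest' character by character: 'tserof'.

tserof


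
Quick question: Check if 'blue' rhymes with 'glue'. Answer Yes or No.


Rime (stressed vowel + following sounds) of 'blue': -ue = /uː/
Rime of 'glue': -ue = /uː/
/uː/ and /uː/ are the same ending sound, so the words rhyme.

Yes


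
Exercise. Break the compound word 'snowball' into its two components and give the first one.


Split 'snowball' into 'snow' + 'ball'. The first part is 'snow'.

snow


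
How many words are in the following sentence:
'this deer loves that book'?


Split into words: this | deer | loves | that | book = 5 words.

5


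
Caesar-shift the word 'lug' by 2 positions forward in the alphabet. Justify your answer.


Shift each letter by 2: l -> n, u -> w, g -> i. Result: 'nwi'.

nwi


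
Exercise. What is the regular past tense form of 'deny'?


Apply rule: Change -y to -ied. 'deny' becomes 'denied'.

denied


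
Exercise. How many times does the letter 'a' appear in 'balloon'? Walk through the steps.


Letter 'a' in 'balloon': found at position(s) 2 = 1 occurrence(s).

1


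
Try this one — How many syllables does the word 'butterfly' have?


Break 'butterfly' into syllables: but-ter-fly -> but | ter | fly = 3 syllables

3 syllables


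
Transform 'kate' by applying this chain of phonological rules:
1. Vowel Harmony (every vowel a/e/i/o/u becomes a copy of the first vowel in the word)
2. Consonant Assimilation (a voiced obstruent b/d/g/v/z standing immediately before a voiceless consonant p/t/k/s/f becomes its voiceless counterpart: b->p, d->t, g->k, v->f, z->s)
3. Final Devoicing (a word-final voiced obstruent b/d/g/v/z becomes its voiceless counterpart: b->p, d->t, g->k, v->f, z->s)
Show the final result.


Starting form: 'kate'
Rule 1: Vowel Harmony: all vowels become 'a' (matching first vowel). 'kate' -> 'kata'
Rule 2: Consonant Assimilation: no voiced obstruent (b/d/g/v/z) stands immediately before a voiceless consonant (p/t/k/s/f). No change.
Rule 3: Final Devoicing: the word ends in the vowel 'a', not a consonant. No change.
Final form: 'kata'

kata


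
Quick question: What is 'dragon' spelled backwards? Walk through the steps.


Reverse 'dragon' character by character: 'nogard'.

nogard


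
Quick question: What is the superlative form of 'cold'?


Apply superlative formation (add -est): 'cold' -> 'coldest'.

coldest


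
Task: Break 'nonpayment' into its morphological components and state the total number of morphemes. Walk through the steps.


Step 1: Identify prefix: 'non' (meaning: not)
Step 2: Identify root: 'pay'
Step 3: Identify suffix(es): 'ment'
Decomposition: non- (prefix: not) + pay (root) + -ment (suffix: action/result)
Total morphemes: 3

3 morphemes (non- (prefix: not) + pay (root) + -ment (suffix: action/result))


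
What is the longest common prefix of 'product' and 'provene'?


Compare from the start: 3 characters match: 'pro'. Mismatch at position 4: 'd' vs 'v'.

pro


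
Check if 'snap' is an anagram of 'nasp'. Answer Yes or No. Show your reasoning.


Sorted letters of 'snap': 'anps'
Sorted letters of 'nasp': 'anps'
They match.

Yes


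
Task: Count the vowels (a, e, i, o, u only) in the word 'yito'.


Vowels in 'yito': i, o = 2 vowels.

2


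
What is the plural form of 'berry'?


Apply rule: Change -y to -ies (consonant + y). 'berry' becomes 'berries'.

berries


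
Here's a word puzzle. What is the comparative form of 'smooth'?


Apply comparative formation (add -er): 'smooth' -> 'smoother'.

smoother


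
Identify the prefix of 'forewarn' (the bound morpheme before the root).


The word 'forewarn' = 'fore' (prefix) + 'warn' (root). The prefix is 'fore'.

fore


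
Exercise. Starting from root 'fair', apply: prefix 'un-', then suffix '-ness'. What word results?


Step 1: Add prefix 'un-' to 'fair' = 'unfair'
Step 2: Add suffix '-ness' to 'unfair' = 'unfairness'

unfairness


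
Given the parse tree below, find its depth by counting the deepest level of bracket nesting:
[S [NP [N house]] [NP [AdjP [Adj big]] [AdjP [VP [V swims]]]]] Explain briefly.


Count bracket nesting levels:
'[' at pos 0: depth = 1
'[' at pos 3: depth = 2
'[' at pos 7: depth = 3
'[' at pos 18: depth = 2
'[' at pos 22: depth = 3
'[' at pos 28: depth = 4
'[' at pos 39: depth = 3
'[' at pos 45: depth = 4
'[' at pos 49: depth = 5
Maximum depth reached: 5

5


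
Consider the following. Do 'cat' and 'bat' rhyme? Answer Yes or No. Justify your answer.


Rime (stressed vowel + following sounds) of 'cat': -at = /æt/
Rime of 'bat': -at = /æt/
/æt/ and /æt/ are the same ending sound, so the words rhyme.

Yes
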